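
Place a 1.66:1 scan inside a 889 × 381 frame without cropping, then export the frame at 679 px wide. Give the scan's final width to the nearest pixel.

At 889×381 the scan is height-limited, so width = 381 × 1.660 ≈ 632.46 px.
Scaling 889 → 679 is ×0.7638, so the width becomes 632.46 × 0.7638 ≈ 483.06 px.

483 px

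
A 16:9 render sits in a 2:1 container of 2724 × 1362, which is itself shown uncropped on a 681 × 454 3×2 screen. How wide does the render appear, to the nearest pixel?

605 px

16:9 in 2724×1362: fills the height, so the render is 2421.33 × 1362.00.
The 2:1 canvas is width-limited in 681×454, giving 681.00 × 340.50; scale factor 0.2500.
So the render's width is 2421.33 × 0.2500 ≈ 605.33.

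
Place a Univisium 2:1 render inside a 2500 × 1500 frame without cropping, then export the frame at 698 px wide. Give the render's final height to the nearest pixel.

In the 2500×1500 frame the render fills the width: height = 2500 × 1/2 ≈ 1250.00 px.
Resizing to 698 px wide multiplies everything by 0.2792: 1250.00 → 349.00 px.

349 px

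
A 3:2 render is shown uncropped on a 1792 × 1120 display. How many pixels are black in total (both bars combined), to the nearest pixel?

125440 pixels

3:2 is narrower than 16×10, so it spans the full height.
That makes the image 1680.0000 px wide (1120 × 3/2).
Black = 1792 − 1680.0000 = 112.0000 px.
Bar area = 112.0000 × 1120 ≈ 125440 px.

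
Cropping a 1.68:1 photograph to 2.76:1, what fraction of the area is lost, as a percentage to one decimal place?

Going from 1.68:1 to 2.76:1 means cutting height while keeping width.
(1.680)/(2.760) ≈ 0.609 of the area survives, leaving 39.13% discarded.

39.1%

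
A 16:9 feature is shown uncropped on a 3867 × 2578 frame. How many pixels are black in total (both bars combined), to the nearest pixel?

Since 1.778 > 1.500, the feature is width-limited.
That makes the image 2175.1875 px tall (3867 × 9/16).
Black = 2578 − 2175.1875 = 402.8125 px.
Across the 3867-px span: 402.8125 × 3867 ≈ 1557676 px.

1557676 pixels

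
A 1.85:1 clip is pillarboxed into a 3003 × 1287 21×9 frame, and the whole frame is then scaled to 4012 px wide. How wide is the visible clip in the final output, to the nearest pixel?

Fitted into 3003×1287, the clip spans the height; its width is 1287 × 1.850 ≈ 2380.95 px.
Scaling 3003 → 4012 is ×1.3360, so the width becomes 2380.95 × 1.3360 ≈ 3180.94 px.

3181 px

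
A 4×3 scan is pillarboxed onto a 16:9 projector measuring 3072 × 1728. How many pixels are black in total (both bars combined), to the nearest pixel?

4×3 is narrower than 16:9, so it spans the full height.
Content width = 1728 × 4/3 ≈ 2304.0000 px.
Leftover width: 3072 − 2304.0000 = 768.0000 px.
Across the 1728-px span: 768.0000 × 1728 ≈ 1327104 px.

1327104 pixels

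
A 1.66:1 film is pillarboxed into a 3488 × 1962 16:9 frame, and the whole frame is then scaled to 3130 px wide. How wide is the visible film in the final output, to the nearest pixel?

2923 px

Fitted into 3488×1962, the film spans the height; its width is 1962 × 1.660 ≈ 3256.92 px.
Resizing to 3130 px wide multiplies everything by 0.8974: 3256.92 → 2922.64 px.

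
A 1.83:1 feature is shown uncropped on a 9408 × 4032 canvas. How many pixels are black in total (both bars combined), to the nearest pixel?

1.83:1 is narrower than 21×9, so it spans the full height.
That makes the image 7378.5600 px wide (4032 × 1.830).
Leftover width: 9408 − 7378.5600 = 2029.4400 px.
Bar area = 2029.4400 × 4032 ≈ 8182702 px.

8182702 pixels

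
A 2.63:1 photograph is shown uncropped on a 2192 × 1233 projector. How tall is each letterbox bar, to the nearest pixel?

Since 2.630 > 1.778, the photograph is width-limited.
Content height = 2192 / 2.630 ≈ 833.46 px.
1233 − 833.46 = 399.54 px of bars (199.77 each).

200 px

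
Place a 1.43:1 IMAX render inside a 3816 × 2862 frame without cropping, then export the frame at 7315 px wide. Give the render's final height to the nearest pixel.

5115 px

At 3816×2862 the render is width-limited, so height = 3816 / 1.430 ≈ 2668.53 px.
The frame scales by 7315/3816 = 1.9169; 2668.53 × 1.9169 ≈ 5115.38 px.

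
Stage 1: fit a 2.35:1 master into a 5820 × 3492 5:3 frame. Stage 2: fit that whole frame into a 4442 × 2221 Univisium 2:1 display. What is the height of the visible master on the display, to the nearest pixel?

1575 px

Inside the 5820×3492 canvas the master is width-limited at 5820.00 × 2476.60.
Second fit — the 5:3 canvas into 4442×2221 spans the height: 3701.67 × 2221.00 (×0.6360 from 5820×3492).
So the master's height is 2476.60 × 0.6360 ≈ 1575.18.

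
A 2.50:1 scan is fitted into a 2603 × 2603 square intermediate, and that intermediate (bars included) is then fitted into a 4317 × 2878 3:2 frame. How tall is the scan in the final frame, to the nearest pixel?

1151 px

Inside the 2603×2603 canvas the scan is width-limited at 2603.00 × 1041.20.
The square canvas is height-limited in 4317×2878, giving 2878.00 × 2878.00; scale factor 1.1056.
The scan scales with it: height 1041.20 × 1.1056 ≈ 1151.20.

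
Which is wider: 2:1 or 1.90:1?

2 and 1.9; 2 > 1.9.

2:1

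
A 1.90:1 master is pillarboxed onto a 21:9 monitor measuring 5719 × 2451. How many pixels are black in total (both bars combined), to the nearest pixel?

2603207 pixels

1.90:1 (1.900) < 21:9 (2.333), so the master fills the height.
The master is 2451 × 1.900 ≈ 4656.9000 px wide.
Leftover width: 5719 − 4656.9000 = 1062.1000 px.
That's 1062.1000 × 2451 ≈ 2603207 black pixels.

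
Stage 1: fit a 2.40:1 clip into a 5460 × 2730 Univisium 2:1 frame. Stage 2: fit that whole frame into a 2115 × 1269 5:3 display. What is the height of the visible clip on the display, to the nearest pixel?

881 px

First fit — 2.40:1 into 5460×2730 spans the width: 5460.00 × 2275.00.
The Univisium 2:1 canvas is width-limited in 2115×1269, giving 2115.00 × 1057.50; scale factor 0.3874.
Applying the same ×0.3874: 2275.00 → 881.25.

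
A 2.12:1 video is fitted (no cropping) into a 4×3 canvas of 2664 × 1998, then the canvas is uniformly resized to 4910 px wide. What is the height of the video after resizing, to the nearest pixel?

2316 px

In the 2664×1998 frame the video fills the width: height = 2664 / 2.120 ≈ 1256.60 px.
Resizing to 4910 px wide multiplies everything by 1.8431: 1256.60 → 2316.04 px.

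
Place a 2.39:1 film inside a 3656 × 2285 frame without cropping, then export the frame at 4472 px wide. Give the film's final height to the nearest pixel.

In the 3656×2285 frame the film fills the width: height = 3656 / 2.390 ≈ 1529.71 px.
The frame scales by 4472/3656 = 1.2232; 1529.71 × 1.2232 ≈ 1871.13 px.

1871 px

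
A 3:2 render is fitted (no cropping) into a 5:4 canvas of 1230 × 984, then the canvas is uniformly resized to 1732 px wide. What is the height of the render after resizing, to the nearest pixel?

At 1230×984 the render is width-limited, so height = 1230 × 2/3 ≈ 820.00 px.
Resizing to 1732 px wide multiplies everything by 1.4081: 820.00 → 1154.67 px.

1155 px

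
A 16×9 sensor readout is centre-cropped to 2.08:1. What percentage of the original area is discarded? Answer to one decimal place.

The width stays; only height is cut (since 2.08:1 is wider than 16×9).
Area ratio = (1.778)/(2.080) = 85.47%; the remaining 14.53% is cropped out.

14.5%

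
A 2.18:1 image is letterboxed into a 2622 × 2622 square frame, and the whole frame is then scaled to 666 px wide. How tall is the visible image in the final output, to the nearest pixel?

306 px

Fitted into 2622×2622, the image spans the width; its height is 2622 / 2.180 ≈ 1202.75 px.
The frame scales by 666/2622 = 0.2540; 1202.75 × 0.2540 ≈ 305.50 px.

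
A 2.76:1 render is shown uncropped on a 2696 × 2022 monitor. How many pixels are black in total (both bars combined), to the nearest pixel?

2817828 pixels

Since 2.760 > 1.333, the render is width-limited.
The render is 2696 / 2.760 ≈ 976.8116 px tall.
2022 − 976.8116 = 1045.1884 px of bars.
Bar area = 1045.1884 × 2696 ≈ 2817828 px.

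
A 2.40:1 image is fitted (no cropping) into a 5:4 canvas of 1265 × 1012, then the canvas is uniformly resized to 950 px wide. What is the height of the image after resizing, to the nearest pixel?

396 px

Fitted into 1265×1012, the image spans the width; its height is 1265 / 2.400 ≈ 527.08 px.
Resizing to 950 px wide multiplies everything by 0.7510: 527.08 → 395.83 px.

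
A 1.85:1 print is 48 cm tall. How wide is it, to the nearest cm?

89 cm

At 1.85:1, 48 × 1.850 ≈ 88.80.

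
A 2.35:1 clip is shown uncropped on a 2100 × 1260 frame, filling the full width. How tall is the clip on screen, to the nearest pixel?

894 px

The clip is 2100 / 2.350 ≈ 893.62 px tall.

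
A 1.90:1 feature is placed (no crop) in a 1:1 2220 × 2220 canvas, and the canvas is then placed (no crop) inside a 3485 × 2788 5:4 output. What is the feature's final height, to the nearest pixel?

1467 px

1.90:1 in 2220×2220: fills the width, so the feature is 2220.00 × 1168.42.
Second fit — the 1:1 canvas into 3485×2788 spans the height: 2788.00 × 2788.00 (×1.2559 from 2220×2220).
The feature scales with it: height 1168.42 × 1.2559 ≈ 1467.37.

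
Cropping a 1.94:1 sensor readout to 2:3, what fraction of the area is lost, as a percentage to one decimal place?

65.6%

2:3 is narrower than 1.94:1, so the crop keeps the full height and trims the width.
Area ratio = (0.667)/(1.940) = 34.36%; the remaining 65.64% is cropped out.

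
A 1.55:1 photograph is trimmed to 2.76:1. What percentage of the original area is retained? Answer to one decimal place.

The width stays; only height is cut (since 2.76:1 is wider than 1.55:1).
Fraction kept = (1.550)/(2.760) ≈ 56.16%.

56.2%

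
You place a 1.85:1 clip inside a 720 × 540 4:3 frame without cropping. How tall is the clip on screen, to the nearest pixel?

389 px

1.85:1 is wider than 4:3, so it spans the full width.
Content height = 720 / 1.850 ≈ 389.19 px.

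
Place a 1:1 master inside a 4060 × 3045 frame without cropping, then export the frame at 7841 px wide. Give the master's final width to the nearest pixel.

At 4060×3045 the master is height-limited, so width = 3045 × 1/1 ≈ 3045.00 px.
Scaling 4060 → 7841 is ×1.9313, so the width becomes 3045.00 × 1.9313 ≈ 5880.75 px.

5881 px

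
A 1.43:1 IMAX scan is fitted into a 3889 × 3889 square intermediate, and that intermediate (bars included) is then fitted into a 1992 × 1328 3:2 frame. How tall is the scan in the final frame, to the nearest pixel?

929 px

Inside the 3889×3889 canvas the scan is width-limited at 3889.00 × 2719.58.
square in 1992×1328: fills the height, so the intermediate becomes 1328.00 × 1328.00 — a scale of ×0.3415.
The scan scales with it: height 2719.58 × 0.3415 ≈ 928.67.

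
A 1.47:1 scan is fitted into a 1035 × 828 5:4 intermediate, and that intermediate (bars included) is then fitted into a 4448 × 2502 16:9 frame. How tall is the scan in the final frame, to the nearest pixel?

2128 px

First fit — 1.47:1 into 1035×828 spans the width: 1035.00 × 704.08.
5:4 in 4448×2502: fills the height, so the intermediate becomes 3127.50 × 2502.00 — a scale of ×3.0217.
The scan scales with it: height 704.08 × 3.0217 ≈ 2127.55.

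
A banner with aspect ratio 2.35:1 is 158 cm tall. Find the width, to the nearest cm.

At 2.35:1, 158 × 2.350 ≈ 371.30.

371 cm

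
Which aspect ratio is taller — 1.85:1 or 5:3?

1.85 and 5:3 = 1.667; 1.85 > 1.667. The smaller width-to-height ratio is the taller frame.

5:3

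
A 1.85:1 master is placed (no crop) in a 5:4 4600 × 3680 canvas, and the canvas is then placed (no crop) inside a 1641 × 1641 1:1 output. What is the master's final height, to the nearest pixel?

First fit — 1.85:1 into 4600×3680 spans the width: 4600.00 × 2486.49.
The 5:4 canvas is width-limited in 1641×1641, giving 1641.00 × 1312.80; scale factor 0.3567.
So the master's height is 2486.49 × 0.3567 ≈ 887.03.

887 px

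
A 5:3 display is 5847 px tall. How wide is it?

9745 px

5847 / 3 × 5 = 9745.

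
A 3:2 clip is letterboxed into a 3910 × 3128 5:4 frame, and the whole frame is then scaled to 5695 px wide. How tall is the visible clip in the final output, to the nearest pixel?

3797 px

Fitted into 3910×3128, the clip spans the width; its height is 3910 × 2/3 ≈ 2606.67 px.
Scaling 3910 → 5695 is ×1.4565, so the height becomes 2606.67 × 1.4565 ≈ 3796.67 px.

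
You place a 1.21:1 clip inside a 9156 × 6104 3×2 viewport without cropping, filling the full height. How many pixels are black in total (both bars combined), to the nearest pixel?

The clip is 6104 × 1.210 ≈ 7385.8400 px wide.
9156 − 7385.8400 = 1770.1600 px of bars.
Across the 6104-px span: 1770.1600 × 6104 ≈ 10805057 px.

10805057 pixels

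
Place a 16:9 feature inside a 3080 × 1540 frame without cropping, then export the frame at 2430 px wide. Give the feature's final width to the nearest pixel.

In the 3080×1540 frame the feature fills the height: width = 1540 × 16/9 ≈ 2737.78 px.
Resizing to 2430 px wide multiplies everything by 0.7890: 2737.78 → 2160.00 px.

2160 px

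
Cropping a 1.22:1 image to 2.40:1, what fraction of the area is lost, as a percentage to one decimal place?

49.2%

The width stays; only height is cut (since 2.40:1 is wider than 1.22:1).
Fraction kept = (1.220)/(2.400) ≈ 50.83%, so 49.17% is lost.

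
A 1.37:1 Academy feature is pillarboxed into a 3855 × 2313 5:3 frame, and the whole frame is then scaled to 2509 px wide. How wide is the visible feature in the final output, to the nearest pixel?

2062 px

At 3855×2313 the feature is height-limited, so width = 2313 × 1.370 ≈ 3168.81 px.
Scaling 3855 → 2509 is ×0.6508, so the width becomes 3168.81 × 0.6508 ≈ 2062.40 px.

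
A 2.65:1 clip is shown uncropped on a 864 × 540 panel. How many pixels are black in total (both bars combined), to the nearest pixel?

2.65:1 is wider than 16×10, so it spans the full width.
That makes the image 326.0377 px tall (864 / 2.650).
Leftover height: 540 − 326.0377 = 213.9623 px.
Across the 864-px span: 213.9623 × 864 ≈ 184863 px.

184863 pixels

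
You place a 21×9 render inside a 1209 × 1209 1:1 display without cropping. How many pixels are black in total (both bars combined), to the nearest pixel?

21×9 (2.333) > 1:1 (1.000), so the render fills the width.
That makes the image 518.1429 px tall (1209 × 9/21).
Black = 1209 − 518.1429 = 690.8571 px.
Across the 1209-px span: 690.8571 × 1209 ≈ 835246 px.

835246 pixels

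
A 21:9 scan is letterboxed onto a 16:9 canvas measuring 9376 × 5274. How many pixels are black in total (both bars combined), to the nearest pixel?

11773577 pixels

21:9 (2.333) > 16:9 (1.778), so the scan fills the width.
Content height = 9376 × 9/21 ≈ 4018.2857 px.
Leftover height: 5274 − 4018.2857 = 1255.7143 px.
Across the 9376-px span: 1255.7143 × 9376 ≈ 11773577 px.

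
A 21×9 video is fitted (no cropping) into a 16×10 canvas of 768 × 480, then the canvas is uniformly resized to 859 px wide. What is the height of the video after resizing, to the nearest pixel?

368 px

At 768×480 the video is width-limited, so height = 768 × 9/21 ≈ 329.14 px.
Scaling 768 → 859 is ×1.1185, so the height becomes 329.14 × 1.1185 ≈ 368.14 px.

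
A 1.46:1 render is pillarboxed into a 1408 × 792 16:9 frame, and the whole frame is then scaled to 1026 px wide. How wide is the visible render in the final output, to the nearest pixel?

In the 1408×792 frame the render fills the height: width = 792 × 1.460 ≈ 1156.32 px.
Scaling 1408 → 1026 is ×0.7287, so the width becomes 1156.32 × 0.7287 ≈ 842.60 px.

843 px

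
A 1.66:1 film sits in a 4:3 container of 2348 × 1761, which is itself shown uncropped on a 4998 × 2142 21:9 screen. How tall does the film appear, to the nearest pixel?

Inside the 2348×1761 canvas the film is width-limited at 2348.00 × 1414.46.
The 4:3 canvas is height-limited in 4998×2142, giving 2856.00 × 2142.00; scale factor 1.2164.
Applying the same ×1.2164: 1414.46 → 1720.48.

1720 px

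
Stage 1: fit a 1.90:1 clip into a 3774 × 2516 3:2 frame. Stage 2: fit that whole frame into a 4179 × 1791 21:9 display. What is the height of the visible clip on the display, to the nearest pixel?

First fit — 1.90:1 into 3774×2516 spans the width: 3774.00 × 1986.32.
The 3:2 canvas is height-limited in 4179×1791, giving 2686.50 × 1791.00; scale factor 0.7118.
Applying the same ×0.7118: 1986.32 → 1413.95.

1414 px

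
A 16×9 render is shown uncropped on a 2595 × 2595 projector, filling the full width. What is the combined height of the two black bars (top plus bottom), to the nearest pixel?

Content height = 2595 × 9/16 ≈ 1459.69 px.
2595 − 1459.69 = 1135.31 px of bars.

1135 px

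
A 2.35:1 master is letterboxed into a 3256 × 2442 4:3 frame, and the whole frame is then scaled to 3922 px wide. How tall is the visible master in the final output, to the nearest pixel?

At 3256×2442 the master is width-limited, so height = 3256 / 2.350 ≈ 1385.53 px.
Resizing to 3922 px wide multiplies everything by 1.2045: 1385.53 → 1668.94 px.

1669 px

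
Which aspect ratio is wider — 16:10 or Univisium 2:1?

16:10 = 1.6 and Univisium 2:1 = 2; 2 > 1.6.

Univisium 2:1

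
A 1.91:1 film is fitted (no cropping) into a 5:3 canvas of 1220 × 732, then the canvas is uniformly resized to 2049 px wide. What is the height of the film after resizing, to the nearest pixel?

Fitted into 1220×732, the film spans the width; its height is 1220 / 1.910 ≈ 638.74 px.
Resizing to 2049 px wide multiplies everything by 1.6795: 638.74 → 1072.77 px.

1073 px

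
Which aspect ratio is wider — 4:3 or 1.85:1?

4:3 = 1.333 and 1.85; 1.85 > 1.333.

1.85:1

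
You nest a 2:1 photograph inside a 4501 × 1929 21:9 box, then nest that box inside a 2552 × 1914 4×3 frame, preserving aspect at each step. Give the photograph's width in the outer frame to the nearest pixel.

2187 px

First fit — 2:1 into 4501×1929 spans the height: 3858.00 × 1929.00.
The 21:9 canvas is width-limited in 2552×1914, giving 2552.00 × 1093.71; scale factor 0.5670.
So the photograph's width is 3858.00 × 0.5670 ≈ 2187.43.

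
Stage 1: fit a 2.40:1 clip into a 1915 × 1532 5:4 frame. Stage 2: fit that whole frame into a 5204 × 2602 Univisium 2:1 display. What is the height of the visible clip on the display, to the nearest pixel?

1355 px

Inside the 1915×1532 canvas the clip is width-limited at 1915.00 × 797.92.
The 5:4 canvas is height-limited in 5204×2602, giving 3252.50 × 2602.00; scale factor 1.6984.
The clip scales with it: height 797.92 × 1.6984 ≈ 1355.21.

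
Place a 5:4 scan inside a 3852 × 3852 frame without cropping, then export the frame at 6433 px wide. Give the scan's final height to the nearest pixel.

In the 3852×3852 frame the scan fills the width: height = 3852 × 4/5 ≈ 3081.60 px.
Resizing to 6433 px wide multiplies everything by 1.6700: 3081.60 → 5146.40 px.

5146 px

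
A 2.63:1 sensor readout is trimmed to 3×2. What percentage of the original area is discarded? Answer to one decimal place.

The height stays; only width is cut (since 3×2 is narrower than 2.63:1).
Area ratio = (1.500)/(2.630) = 57.03%; the remaining 42.97% is cropped out.

43.0%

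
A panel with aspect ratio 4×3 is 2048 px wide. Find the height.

2048 × 3/4 = 1536.

1536 px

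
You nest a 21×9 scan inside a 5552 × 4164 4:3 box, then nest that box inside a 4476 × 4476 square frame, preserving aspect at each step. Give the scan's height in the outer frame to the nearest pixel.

Inside the 5552×4164 canvas the scan is width-limited at 5552.00 × 2379.43.
4:3 in 4476×4476: fills the width, so the intermediate becomes 4476.00 × 3357.00 — a scale of ×0.8062.
The scan scales with it: height 2379.43 × 0.8062 ≈ 1918.29.

1918 px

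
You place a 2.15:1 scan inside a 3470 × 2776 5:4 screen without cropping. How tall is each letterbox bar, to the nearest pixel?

2.15:1 is wider than 5:4, so it spans the full width.
Content height = 3470 / 2.150 ≈ 1613.95 px.
Leftover height: 2776 − 1613.95 = 1162.05 px → 581.02 each side.

581 px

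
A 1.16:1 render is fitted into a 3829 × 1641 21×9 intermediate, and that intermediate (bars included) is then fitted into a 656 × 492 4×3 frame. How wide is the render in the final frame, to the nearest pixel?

326 px

First fit — 1.16:1 into 3829×1641 spans the height: 1903.56 × 1641.00.
The 21×9 canvas is width-limited in 656×492, giving 656.00 × 281.14; scale factor 0.1713.
The render scales with it: width 1903.56 × 0.1713 ≈ 326.13.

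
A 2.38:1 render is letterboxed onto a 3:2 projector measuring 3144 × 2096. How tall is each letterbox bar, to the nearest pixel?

387 px

Since 2.380 > 1.500, the render is width-limited.
Content height = 3144 / 2.380 ≈ 1321.01 px.
Leftover height: 2096 − 1321.01 = 774.99 px → 387.50 each side.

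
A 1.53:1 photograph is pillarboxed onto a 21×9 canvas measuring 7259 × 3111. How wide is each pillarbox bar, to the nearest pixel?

1250 px

1.53:1 (1.530) < 21×9 (2.333), so the photograph fills the height.
Content width = 3111 × 1.530 ≈ 4759.83 px.
Black = 7259 − 4759.83 = 2499.17 px, or 1249.59 per bar.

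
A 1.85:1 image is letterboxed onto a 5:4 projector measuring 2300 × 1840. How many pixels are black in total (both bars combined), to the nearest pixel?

1372541 pixels

Since 1.850 > 1.250, the image is width-limited.
Content height = 2300 / 1.850 ≈ 1243.2432 px.
1840 − 1243.2432 = 596.7568 px of bars.
Bar area = 596.7568 × 2300 ≈ 1372541 px.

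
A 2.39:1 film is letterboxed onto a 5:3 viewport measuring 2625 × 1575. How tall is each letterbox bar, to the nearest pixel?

Since 2.390 > 1.667, the film is width-limited.
That makes the image 1098.33 px tall (2625 / 2.390).
Black = 1575 − 1098.33 = 476.67 px, or 238.34 per bar.

238 px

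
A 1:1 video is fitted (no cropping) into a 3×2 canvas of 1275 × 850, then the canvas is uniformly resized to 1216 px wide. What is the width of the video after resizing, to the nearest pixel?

In the 1275×850 frame the video fills the height: width = 850 × 1/1 ≈ 850.00 px.
The frame scales by 1216/1275 = 0.9537; 850.00 × 0.9537 ≈ 810.67 px.

811 px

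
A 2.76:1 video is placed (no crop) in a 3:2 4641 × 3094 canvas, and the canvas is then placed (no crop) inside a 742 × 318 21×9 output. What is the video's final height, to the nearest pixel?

First fit — 2.76:1 into 4641×3094 spans the width: 4641.00 × 1681.52.
3:2 in 742×318: fills the height, so the intermediate becomes 477.00 × 318.00 — a scale of ×0.1028.
The video scales with it: height 1681.52 × 0.1028 ≈ 172.83.

173 px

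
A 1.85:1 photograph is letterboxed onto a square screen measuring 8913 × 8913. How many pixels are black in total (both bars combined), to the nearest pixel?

Since 1.850 > 1.000, the photograph is width-limited.
The photograph is 8913 / 1.850 ≈ 4817.8378 px tall.
Leftover height: 8913 − 4817.8378 = 4095.1622 px.
That's 4095.1622 × 8913 ≈ 36500180 black pixels.

36500180 pixels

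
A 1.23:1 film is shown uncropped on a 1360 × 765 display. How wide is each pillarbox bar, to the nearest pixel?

1.23:1 (1.230) < 16×9 (1.778), so the film fills the height.
The film is 765 × 1.230 ≈ 940.95 px wide.
Leftover width: 1360 − 940.95 = 419.05 px → 209.53 each side.

210 px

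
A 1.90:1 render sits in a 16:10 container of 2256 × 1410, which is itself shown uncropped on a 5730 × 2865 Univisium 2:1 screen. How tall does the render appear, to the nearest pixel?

First fit — 1.90:1 into 2256×1410 spans the width: 2256.00 × 1187.37.
The 16:10 canvas is height-limited in 5730×2865, giving 4584.00 × 2865.00; scale factor 2.0319.
Applying the same ×2.0319: 1187.37 → 2412.63.

2413 px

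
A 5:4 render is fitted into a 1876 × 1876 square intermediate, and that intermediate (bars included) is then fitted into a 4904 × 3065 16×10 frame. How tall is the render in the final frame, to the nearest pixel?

Inside the 1876×1876 canvas the render is width-limited at 1876.00 × 1500.80.
The square canvas is height-limited in 4904×3065, giving 3065.00 × 3065.00; scale factor 1.6338.
So the render's height is 1500.80 × 1.6338 ≈ 2452.00.

2452 px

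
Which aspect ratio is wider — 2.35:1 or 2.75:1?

2.35 and 2.75; 2.75 > 2.35.

2.75:1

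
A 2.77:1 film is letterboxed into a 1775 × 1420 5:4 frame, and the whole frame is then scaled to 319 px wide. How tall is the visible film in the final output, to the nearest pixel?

115 px

At 1775×1420 the film is width-limited, so height = 1775 / 2.770 ≈ 640.79 px.
Scaling 1775 → 319 is ×0.1797, so the height becomes 640.79 × 0.1797 ≈ 115.16 px.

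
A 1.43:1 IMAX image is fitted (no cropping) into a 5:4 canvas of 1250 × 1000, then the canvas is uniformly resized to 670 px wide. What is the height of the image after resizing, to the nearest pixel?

Fitted into 1250×1000, the image spans the width; its height is 1250 / 1.430 ≈ 874.13 px.
Scaling 1250 → 670 is ×0.5360, so the height becomes 874.13 × 0.5360 ≈ 468.53 px.

469 px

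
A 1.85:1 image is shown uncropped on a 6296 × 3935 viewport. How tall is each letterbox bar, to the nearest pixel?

266 px

1.85:1 is wider than 16×10, so it spans the full width.
That makes the image 3403.24 px tall (6296 / 1.850).
Black = 3935 − 3403.24 = 531.76 px, or 265.88 per bar.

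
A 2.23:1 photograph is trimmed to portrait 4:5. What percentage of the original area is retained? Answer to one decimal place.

Going from 2.23:1 to portrait 4:5 means cutting width while keeping height.
(0.800)/(2.230) ≈ 0.359 of the area survives.

35.9%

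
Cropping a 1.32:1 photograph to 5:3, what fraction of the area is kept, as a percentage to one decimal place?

5:3 is wider than 1.32:1, so the crop keeps the full width and trims the height.
Fraction kept = (1.320)/(1.667) ≈ 79.20%.

79.2%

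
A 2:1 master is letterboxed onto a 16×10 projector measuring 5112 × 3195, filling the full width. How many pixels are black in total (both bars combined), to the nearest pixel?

That makes the image 2556.0000 px tall (5112 × 1/2).
3195 − 2556.0000 = 639.0000 px of bars.
That's 639.0000 × 5112 ≈ 3266568 black pixels.

3266568 pixels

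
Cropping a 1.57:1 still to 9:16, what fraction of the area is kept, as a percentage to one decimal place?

35.8%

The height stays; only width is cut (since 9:16 is narrower than 1.57:1).
Area ratio = (0.562)/(1.570) = 35.83% retained.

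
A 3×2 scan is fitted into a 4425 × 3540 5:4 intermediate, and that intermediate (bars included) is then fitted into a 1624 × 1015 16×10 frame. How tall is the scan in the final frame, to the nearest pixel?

3×2 in 4425×3540: fills the width, so the scan is 4425.00 × 2950.00.
5:4 in 1624×1015: fills the height, so the intermediate becomes 1268.75 × 1015.00 — a scale of ×0.2867.
So the scan's height is 2950.00 × 0.2867 ≈ 845.83.

846 px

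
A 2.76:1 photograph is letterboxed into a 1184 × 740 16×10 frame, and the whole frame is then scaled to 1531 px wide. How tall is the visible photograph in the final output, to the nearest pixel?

At 1184×740 the photograph is width-limited, so height = 1184 / 2.760 ≈ 428.99 px.
Scaling 1184 → 1531 is ×1.2931, so the height becomes 428.99 × 1.2931 ≈ 554.71 px.

555 px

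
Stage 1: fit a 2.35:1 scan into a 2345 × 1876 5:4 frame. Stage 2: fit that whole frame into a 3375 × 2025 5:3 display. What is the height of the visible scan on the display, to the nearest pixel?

2.35:1 in 2345×1876: fills the width, so the scan is 2345.00 × 997.87.
5:4 in 3375×2025: fills the height, so the intermediate becomes 2531.25 × 2025.00 — a scale of ×1.0794.
So the scan's height is 997.87 × 1.0794 ≈ 1077.13.

1077 px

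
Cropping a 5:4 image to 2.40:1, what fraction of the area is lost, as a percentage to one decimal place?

47.9%

Going from 5:4 to 2.40:1 means cutting height while keeping width.
(1.250)/(2.400) ≈ 0.521 of the area survives, leaving 47.92% discarded.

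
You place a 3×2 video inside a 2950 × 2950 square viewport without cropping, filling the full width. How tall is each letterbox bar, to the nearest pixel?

The video is 2950 × 2/3 ≈ 1966.67 px tall.
Black = 2950 − 1966.67 = 983.33 px, or 491.67 per bar.

492 px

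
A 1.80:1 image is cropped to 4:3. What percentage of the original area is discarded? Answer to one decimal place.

25.9%

4:3 is narrower than 1.80:1, so the crop keeps the full height and trims the width.
(1.333)/(1.800) ≈ 0.741 of the area survives, leaving 25.93% discarded.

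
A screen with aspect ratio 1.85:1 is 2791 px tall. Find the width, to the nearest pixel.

5163 px

2791 × 1.850 = 5163.35.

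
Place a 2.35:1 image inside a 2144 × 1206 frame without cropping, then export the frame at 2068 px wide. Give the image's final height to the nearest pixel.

880 px

Fitted into 2144×1206, the image spans the width; its height is 2144 / 2.350 ≈ 912.34 px.
Resizing to 2068 px wide multiplies everything by 0.9646: 912.34 → 880.00 px.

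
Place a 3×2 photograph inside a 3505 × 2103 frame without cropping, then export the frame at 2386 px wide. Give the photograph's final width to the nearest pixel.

At 3505×2103 the photograph is height-limited, so width = 2103 × 3/2 ≈ 3154.50 px.
Resizing to 2386 px wide multiplies everything by 0.6807: 3154.50 → 2147.40 px.

2147 px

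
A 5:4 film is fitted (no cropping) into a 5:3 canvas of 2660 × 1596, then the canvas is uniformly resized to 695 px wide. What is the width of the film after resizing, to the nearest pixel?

Fitted into 2660×1596, the film spans the height; its width is 1596 × 5/4 ≈ 1995.00 px.
Scaling 2660 → 695 is ×0.2613, so the width becomes 1995.00 × 0.2613 ≈ 521.25 px.

521 px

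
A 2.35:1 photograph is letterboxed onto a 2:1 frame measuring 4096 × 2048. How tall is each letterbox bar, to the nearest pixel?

153 px

2.35:1 (2.350) > 2:1 (2.000), so the photograph fills the width.
The photograph is 4096 / 2.350 ≈ 1742.98 px tall.
2048 − 1742.98 = 305.02 px of bars (152.51 each).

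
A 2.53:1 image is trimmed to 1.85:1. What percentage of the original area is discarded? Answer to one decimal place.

26.9%

The height stays; only width is cut (since 1.85:1 is narrower than 2.53:1).
Area ratio = (1.850)/(2.530) = 73.12%; the remaining 26.88% is cropped out.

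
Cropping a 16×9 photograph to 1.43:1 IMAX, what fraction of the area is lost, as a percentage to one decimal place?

19.6%

The height stays; only width is cut (since 1.43:1 IMAX is narrower than 16×9).
(1.430)/(1.778) ≈ 0.804 of the area survives, leaving 19.56% discarded.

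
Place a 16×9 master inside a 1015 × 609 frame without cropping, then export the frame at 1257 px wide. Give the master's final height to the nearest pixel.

707 px

At 1015×609 the master is width-limited, so height = 1015 × 9/16 ≈ 570.94 px.
The frame scales by 1257/1015 = 1.2384; 570.94 × 1.2384 ≈ 707.06 px.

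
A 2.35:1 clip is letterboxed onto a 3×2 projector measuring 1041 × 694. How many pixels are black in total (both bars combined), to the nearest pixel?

261313 pixels

2.35:1 (2.350) > 3×2 (1.500), so the clip fills the width.
Content height = 1041 / 2.350 ≈ 442.9787 px.
Black = 694 − 442.9787 = 251.0213 px.
Across the 1041-px span: 251.0213 × 1041 ≈ 261313 px.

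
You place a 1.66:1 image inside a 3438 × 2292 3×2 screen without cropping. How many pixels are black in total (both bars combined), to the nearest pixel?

759508 pixels

Since 1.660 > 1.500, the image is width-limited.
The image is 3438 / 1.660 ≈ 2071.0843 px tall.
Black = 2292 − 2071.0843 = 220.9157 px.
Across the 3438-px span: 220.9157 × 3438 ≈ 759508 px.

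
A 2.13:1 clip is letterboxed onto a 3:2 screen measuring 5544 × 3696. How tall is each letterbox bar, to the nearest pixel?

2.13:1 is wider than 3:2, so it spans the full width.
Content height = 5544 / 2.130 ≈ 2602.82 px.
Black = 3696 − 2602.82 = 1093.18 px, or 546.59 per bar.

547 px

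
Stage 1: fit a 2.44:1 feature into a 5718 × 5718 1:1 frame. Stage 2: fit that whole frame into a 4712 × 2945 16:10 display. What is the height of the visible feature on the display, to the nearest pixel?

First fit — 2.44:1 into 5718×5718 spans the width: 5718.00 × 2343.44.
The 1:1 canvas is height-limited in 4712×2945, giving 2945.00 × 2945.00; scale factor 0.5150.
Applying the same ×0.5150: 2343.44 → 1206.97.

1207 px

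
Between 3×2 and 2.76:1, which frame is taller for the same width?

3×2 = 1.5 and 2.76; 2.76 > 1.5. The smaller width-to-height ratio is the taller frame.

3×2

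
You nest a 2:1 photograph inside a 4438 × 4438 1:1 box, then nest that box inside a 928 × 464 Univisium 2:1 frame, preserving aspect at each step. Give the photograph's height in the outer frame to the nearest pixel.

First fit — 2:1 into 4438×4438 spans the width: 4438.00 × 2219.00.
The 1:1 canvas is height-limited in 928×464, giving 464.00 × 464.00; scale factor 0.1046.
The photograph scales with it: height 2219.00 × 0.1046 ≈ 232.00.

232 px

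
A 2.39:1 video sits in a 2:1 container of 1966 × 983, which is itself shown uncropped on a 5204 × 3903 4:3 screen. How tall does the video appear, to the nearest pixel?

2177 px

First fit — 2.39:1 into 1966×983 spans the width: 1966.00 × 822.59.
2:1 in 5204×3903: fills the width, so the intermediate becomes 5204.00 × 2602.00 — a scale of ×2.6470.
So the video's height is 822.59 × 2.6470 ≈ 2177.41.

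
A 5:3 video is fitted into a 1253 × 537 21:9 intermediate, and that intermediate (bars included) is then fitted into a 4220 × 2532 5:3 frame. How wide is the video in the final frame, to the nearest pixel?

3014 px

5:3 in 1253×537: fills the height, so the video is 895.00 × 537.00.
Second fit — the 21:9 canvas into 4220×2532 spans the width: 4220.00 × 1808.57 (×3.3679 from 1253×537).
So the video's width is 895.00 × 3.3679 ≈ 3014.29.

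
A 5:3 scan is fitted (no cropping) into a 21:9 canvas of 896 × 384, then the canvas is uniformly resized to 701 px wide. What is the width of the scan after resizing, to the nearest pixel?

At 896×384 the scan is height-limited, so width = 384 × 5/3 ≈ 640.00 px.
Resizing to 701 px wide multiplies everything by 0.7824: 640.00 → 500.71 px.

501 px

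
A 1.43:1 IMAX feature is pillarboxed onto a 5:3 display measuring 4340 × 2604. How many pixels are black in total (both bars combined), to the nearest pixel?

1604793 pixels

1.43:1 IMAX (1.430) < 5:3 (1.667), so the feature fills the height.
That makes the image 3723.7200 px wide (2604 × 1.430).
Leftover width: 4340 − 3723.7200 = 616.2800 px.
Bar area = 616.2800 × 2604 ≈ 1604793 px.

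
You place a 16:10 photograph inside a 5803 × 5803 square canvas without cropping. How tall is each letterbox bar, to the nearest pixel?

16:10 (1.600) > square (1.000), so the photograph fills the width.
Content height = 5803 × 10/16 ≈ 3626.88 px.
5803 − 3626.88 = 2176.12 px of bars (1088.06 each).

1088 px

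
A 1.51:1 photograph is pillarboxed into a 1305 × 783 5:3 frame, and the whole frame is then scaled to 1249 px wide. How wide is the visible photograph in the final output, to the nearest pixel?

At 1305×783 the photograph is height-limited, so width = 783 × 1.510 ≈ 1182.33 px.
Scaling 1305 → 1249 is ×0.9571, so the width becomes 1182.33 × 0.9571 ≈ 1131.59 px.

1132 px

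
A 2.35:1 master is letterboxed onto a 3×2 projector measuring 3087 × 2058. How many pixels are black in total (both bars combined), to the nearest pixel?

2297910 pixels

2.35:1 is wider than 3×2, so it spans the full width.
The master is 3087 / 2.350 ≈ 1313.6170 px tall.
Black = 2058 − 1313.6170 = 744.3830 px.
Bar area = 744.3830 × 3087 ≈ 2297910 px.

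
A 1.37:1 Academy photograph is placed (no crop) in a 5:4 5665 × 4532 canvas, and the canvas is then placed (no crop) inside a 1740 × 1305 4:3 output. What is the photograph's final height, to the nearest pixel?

1191 px

Inside the 5665×4532 canvas the photograph is width-limited at 5665.00 × 4135.04.
The 5:4 canvas is height-limited in 1740×1305, giving 1631.25 × 1305.00; scale factor 0.2880.
The photograph scales with it: height 4135.04 × 0.2880 ≈ 1190.69.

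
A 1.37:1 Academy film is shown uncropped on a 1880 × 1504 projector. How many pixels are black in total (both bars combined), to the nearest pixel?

247666 pixels

Since 1.370 > 1.250, the film is width-limited.
The film is 1880 / 1.370 ≈ 1372.2628 px tall.
Leftover height: 1504 − 1372.2628 = 131.7372 px.
Across the 1880-px span: 131.7372 × 1880 ≈ 247666 px.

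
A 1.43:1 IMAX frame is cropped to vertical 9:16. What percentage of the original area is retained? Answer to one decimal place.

39.3%

The height stays; only width is cut (since vertical 9:16 is narrower than 1.43:1 IMAX).
Area ratio = (0.562)/(1.430) = 39.34% retained.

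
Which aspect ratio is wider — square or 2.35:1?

square = 1 and 2.35; 2.35 > 1.

2.35:1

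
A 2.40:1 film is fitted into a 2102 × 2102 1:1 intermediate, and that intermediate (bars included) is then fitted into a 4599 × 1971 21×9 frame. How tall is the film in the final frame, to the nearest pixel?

2.40:1 in 2102×2102: fills the width, so the film is 2102.00 × 875.83.
1:1 in 4599×1971: fills the height, so the intermediate becomes 1971.00 × 1971.00 — a scale of ×0.9377.
The film scales with it: height 875.83 × 0.9377 ≈ 821.25.

821 px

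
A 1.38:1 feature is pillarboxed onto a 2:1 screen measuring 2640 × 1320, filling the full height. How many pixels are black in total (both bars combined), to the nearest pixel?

Content width = 1320 × 1.380 ≈ 1821.6000 px.
Black = 2640 − 1821.6000 = 818.4000 px.
Bar area = 818.4000 × 1320 ≈ 1080288 px.

1080288 pixels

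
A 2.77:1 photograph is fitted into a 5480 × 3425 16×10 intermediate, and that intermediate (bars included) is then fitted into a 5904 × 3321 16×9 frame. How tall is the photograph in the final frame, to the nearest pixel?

First fit — 2.77:1 into 5480×3425 spans the width: 5480.00 × 1978.34.
16×10 in 5904×3321: fills the height, so the intermediate becomes 5313.60 × 3321.00 — a scale of ×0.9696.
Applying the same ×0.9696: 1978.34 → 1918.27.

1918 px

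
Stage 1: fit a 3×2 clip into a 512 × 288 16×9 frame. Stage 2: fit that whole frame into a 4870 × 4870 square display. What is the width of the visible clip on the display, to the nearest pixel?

4109 px

Inside the 512×288 canvas the clip is height-limited at 432.00 × 288.00.
The 16×9 canvas is width-limited in 4870×4870, giving 4870.00 × 2739.38; scale factor 9.5117.
Applying the same ×9.5117: 432.00 → 4109.06.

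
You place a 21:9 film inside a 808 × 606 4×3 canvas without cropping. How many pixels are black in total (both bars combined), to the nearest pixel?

209849 pixels

Since 2.333 > 1.333, the film is width-limited.
The film is 808 × 9/21 ≈ 346.2857 px tall.
Black = 606 − 346.2857 = 259.7143 px.
Bar area = 259.7143 × 808 ≈ 209849 px.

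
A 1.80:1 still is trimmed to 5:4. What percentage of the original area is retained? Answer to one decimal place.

69.4%

Going from 1.80:1 to 5:4 means cutting width while keeping height.
Area ratio = (1.250)/(1.800) = 69.44% retained.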